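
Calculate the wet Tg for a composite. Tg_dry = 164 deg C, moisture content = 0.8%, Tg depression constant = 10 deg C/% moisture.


Tg_wet = Tg_dry - k*moisture = 164 - 10*0.8 = 156.0 deg C

156.0 deg C


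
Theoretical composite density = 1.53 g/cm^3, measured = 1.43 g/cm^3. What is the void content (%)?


Void% = (rho_theo - rho_actual)/rho_theo * 100 = (1.53 - 1.43)/1.53 * 100 = 6.54%

6.54%


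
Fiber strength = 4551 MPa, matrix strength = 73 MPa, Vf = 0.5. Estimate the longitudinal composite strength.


sigma_1 = sigma_f*Vf + sigma_m*(1-Vf) = 4551*0.5 + 73*0.5 = 2312.0 MPa

2312.0 MPa


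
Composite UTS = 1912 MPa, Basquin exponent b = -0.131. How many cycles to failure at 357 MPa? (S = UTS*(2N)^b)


N = 0.5 * (S/UTS)^(1/b) = 0.5 * (357/1912)^(1/-0.131) = 183011.7398 cycles

183011.7398 cycles


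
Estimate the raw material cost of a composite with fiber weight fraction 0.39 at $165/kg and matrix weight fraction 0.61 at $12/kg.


Cost = cost_f*Wf + cost_m*Wm = 165*0.39 + 12*0.61 = $71.67/kg

$71.67/kg


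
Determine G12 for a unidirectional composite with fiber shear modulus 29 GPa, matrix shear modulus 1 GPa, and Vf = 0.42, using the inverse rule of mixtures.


1/G12 = Vf/Gf + (1-Vf)/Gm = 0.42/29 + 0.58/1
G12 = 1.68 GPa

1.68 GPa


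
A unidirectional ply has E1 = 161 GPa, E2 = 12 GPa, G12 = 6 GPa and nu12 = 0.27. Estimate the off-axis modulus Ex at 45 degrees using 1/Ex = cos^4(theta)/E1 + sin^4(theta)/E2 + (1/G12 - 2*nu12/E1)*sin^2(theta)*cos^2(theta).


cos^4(45) = 0.25, sin^4(45) = 0.25, sin^2(45)*cos^2(45) = 0.25
1/G12 - 2*nu12/E1 = 1/6 - 2*0.27/161 = 0.163313 GPa^-1
1/Ex = 0.25/161 + 0.25/12 + 0.163313*0.25 = 0.0632143 GPa^-1
Ex = 15.82 GPa

15.82 GPa


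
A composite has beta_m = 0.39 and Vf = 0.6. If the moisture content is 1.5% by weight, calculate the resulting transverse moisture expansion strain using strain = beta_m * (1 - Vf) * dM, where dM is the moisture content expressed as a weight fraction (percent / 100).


dM = 1.5/100 = 0.015
strain = beta_m * (1-Vf) * dM = 0.39 * 0.4 * 0.015 = 0.00234

0.00234


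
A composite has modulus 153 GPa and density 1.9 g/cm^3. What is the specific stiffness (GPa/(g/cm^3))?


Specific stiffness = E/rho = 153/1.9 = 80.5 GPa/(g/cm^3)

80.5 GPa/(g/cm^3)


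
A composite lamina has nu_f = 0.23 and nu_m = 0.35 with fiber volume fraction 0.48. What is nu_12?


nu_12 = nu_f*Vf + nu_m*(1-Vf) = 0.23*0.48 + 0.35*0.52 = 0.2924

0.2924


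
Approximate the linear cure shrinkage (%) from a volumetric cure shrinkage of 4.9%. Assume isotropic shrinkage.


Linear shrinkage ≈ vol_shrink/3 = 4.9/3 = 1.633%

1.633%


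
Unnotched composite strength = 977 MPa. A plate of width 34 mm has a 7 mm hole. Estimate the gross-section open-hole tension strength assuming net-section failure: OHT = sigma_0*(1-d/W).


OHT = sigma_0*(1-d/W) = 977*(1-7/34) = 775.9 MPa

775.9 MPa


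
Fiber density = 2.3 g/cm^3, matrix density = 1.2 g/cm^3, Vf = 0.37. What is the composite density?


rho_c = rho_f*Vf + rho_m*(1-Vf) = 2.3*0.37 + 1.2*0.63 = 1.607 g/cm^3

1.607 g/cm^3


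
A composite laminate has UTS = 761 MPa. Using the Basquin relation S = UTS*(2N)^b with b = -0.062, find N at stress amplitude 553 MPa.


N = 0.5 * (S/UTS)^(1/b) = 0.5 * (553/761)^(1/-0.062) = 86.1815 cycles

86.1815 cycles


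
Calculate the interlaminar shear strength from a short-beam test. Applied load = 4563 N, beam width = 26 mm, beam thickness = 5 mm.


ILSS = 3F/(4bh) = 3*4563/(4*26*5) = 26.33 MPa

26.33 MPa


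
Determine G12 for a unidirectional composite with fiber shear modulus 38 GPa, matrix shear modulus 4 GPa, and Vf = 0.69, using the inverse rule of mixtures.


1/G12 = Vf/Gf + (1-Vf)/Gm = 0.69/38 + 0.31/4
G12 = 10.45 GPa

10.45 GPa


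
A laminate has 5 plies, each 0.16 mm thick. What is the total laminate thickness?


h = n * t_ply = 5 * 0.16 = 0.8 mm

0.8 mm


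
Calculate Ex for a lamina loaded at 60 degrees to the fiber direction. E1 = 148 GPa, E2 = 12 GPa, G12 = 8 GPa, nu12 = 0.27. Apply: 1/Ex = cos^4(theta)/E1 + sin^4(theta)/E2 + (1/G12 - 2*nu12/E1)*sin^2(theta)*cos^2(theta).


cos^4(60) = 0.0625, sin^4(60) = 0.5625, sin^2(60)*cos^2(60) = 0.1875
1/G12 - 2*nu12/E1 = 1/8 - 2*0.27/148 = 0.121351 GPa^-1
1/Ex = 0.0625/148 + 0.5625/12 + 0.121351*0.1875 = 0.0700507 GPa^-1
Ex = 14.28 GPa

14.28 GPa


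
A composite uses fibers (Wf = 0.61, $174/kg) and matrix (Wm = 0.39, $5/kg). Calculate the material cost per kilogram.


Cost = cost_f*Wf + cost_m*Wm = 174*0.61 + 5*0.39 = $108.09/kg

$108.09/kg


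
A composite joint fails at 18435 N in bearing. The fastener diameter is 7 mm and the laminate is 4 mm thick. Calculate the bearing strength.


sigma_br = F/(d*h) = 18435/(7*4) = 658.4 MPa

658.4 MPa


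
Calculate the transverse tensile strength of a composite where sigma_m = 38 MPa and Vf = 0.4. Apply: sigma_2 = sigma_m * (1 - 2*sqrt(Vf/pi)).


factor = 1 - 2*sqrt(0.4/pi) = 0.2864
sigma_2 = 38 * 0.2864 = 10.88 MPa

10.88 MPa


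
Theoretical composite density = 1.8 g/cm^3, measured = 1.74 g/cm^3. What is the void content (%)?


Void% = (rho_theo - rho_actual)/rho_theo * 100 = (1.8 - 1.74)/1.8 * 100 = 3.33%

3.33%


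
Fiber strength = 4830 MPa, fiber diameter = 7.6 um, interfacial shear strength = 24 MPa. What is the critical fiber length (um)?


Lc = sigma_f * d / (2 * tau_i) = 4830 * 7.6 / (2 * 24) = 764.8 um

764.8 um


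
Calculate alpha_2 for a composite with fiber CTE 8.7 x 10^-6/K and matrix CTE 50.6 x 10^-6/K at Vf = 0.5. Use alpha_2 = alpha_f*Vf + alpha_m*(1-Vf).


alpha_2 = alpha_f*Vf + alpha_m*(1-Vf) = 8.7*0.5 + 50.6*0.5 = 29.7 x 10^-6/K

29.7 x 10^-6/K


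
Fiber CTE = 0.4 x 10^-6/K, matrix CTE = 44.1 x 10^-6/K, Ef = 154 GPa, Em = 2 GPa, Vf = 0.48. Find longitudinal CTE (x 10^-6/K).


E1 = Ef*Vf + Em*(1-Vf) = 74.96
alpha_1 = (alpha_f*Ef*Vf + alpha_m*Em*(1-Vf))/E1 = 1.01 x 10^-6/K

1.01 x 10^-6/K


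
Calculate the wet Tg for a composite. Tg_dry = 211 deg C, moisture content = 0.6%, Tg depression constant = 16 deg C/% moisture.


Tg_wet = Tg_dry - k*moisture = 211 - 16*0.6 = 201.4 deg C

201.4 deg C


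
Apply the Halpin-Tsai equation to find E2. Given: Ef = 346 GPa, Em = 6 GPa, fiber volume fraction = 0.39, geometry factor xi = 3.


eta = (Ef/Em - 1)/(Ef/Em + xi) = (57.6667 - 1)/(57.6667 + 3) = 0.9341
E2 = Em*(1+xi*eta*Vf)/(1-eta*Vf) = 19.75 GPa

19.75 GPa


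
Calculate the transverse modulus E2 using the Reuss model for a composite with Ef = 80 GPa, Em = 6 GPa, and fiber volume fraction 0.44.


1/E2 = Vf/Ef + (1-Vf)/Em = 0.44/80 + 0.56/6
E2 = 10.12 GPa

10.12 GPa


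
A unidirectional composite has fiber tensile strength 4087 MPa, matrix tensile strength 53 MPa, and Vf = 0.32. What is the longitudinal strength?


sigma_1 = sigma_f*Vf + sigma_m*(1-Vf) = 4087*0.32 + 53*0.68 = 1343.9 MPa

1343.9 MPa


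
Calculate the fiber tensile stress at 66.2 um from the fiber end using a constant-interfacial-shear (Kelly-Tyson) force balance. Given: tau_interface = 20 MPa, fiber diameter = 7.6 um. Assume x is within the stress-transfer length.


Force balance: sigma_f * (pi*d^2/4) = tau * (pi*d) * x  ->  sigma_f = 4 * tau * x / d
sigma_f = 4 * 20 * 66.2 / 7.6 = 696.8 MPa

696.8 MPa


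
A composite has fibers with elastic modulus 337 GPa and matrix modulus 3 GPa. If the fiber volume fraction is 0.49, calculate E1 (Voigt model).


E1 = Ef*Vf + Em*(1-Vf) = 337*0.49 + 3*0.51 = 166.66 GPa

166.66 GPa


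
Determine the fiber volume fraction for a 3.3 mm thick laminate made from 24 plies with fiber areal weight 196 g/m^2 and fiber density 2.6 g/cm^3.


Vf = n * FAW / (rho_f * h * 1000) = 24 * 196 / (2.6 * 3.3 * 1000) = 0.5483

0.5483


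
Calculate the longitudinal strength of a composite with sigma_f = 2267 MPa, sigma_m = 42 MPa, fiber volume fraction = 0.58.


sigma_1 = sigma_f*Vf + sigma_m*(1-Vf) = 2267*0.58 + 42*0.42 = 1332.5 MPa

1332.5 MPa


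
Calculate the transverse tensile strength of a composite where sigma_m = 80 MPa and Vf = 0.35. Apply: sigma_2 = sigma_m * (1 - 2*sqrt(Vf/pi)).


factor = 1 - 2*sqrt(0.35/pi) = 0.3324
sigma_2 = 80 * 0.3324 = 26.6 MPa

26.6 MPa


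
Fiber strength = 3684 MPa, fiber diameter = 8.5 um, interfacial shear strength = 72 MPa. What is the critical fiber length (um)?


Lc = sigma_f * d / (2 * tau_i) = 3684 * 8.5 / (2 * 72) = 217.5 um

217.5 um


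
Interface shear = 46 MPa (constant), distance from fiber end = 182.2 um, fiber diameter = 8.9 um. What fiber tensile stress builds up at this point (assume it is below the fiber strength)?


Force balance: sigma_f * (pi*d^2/4) = tau * (pi*d) * x  ->  sigma_f = 4 * tau * x / d
sigma_f = 4 * 46 * 182.2 / 8.9 = 3766.8 MPa

3766.8 MPa


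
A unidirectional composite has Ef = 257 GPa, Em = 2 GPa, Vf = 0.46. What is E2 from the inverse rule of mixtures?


1/E2 = Vf/Ef + (1-Vf)/Em = 0.46/257 + 0.54/2
E2 = 3.68 GPa

3.68 GPa


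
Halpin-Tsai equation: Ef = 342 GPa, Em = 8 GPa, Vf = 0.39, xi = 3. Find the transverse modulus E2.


eta = (Ef/Em - 1)/(Ef/Em + xi) = (42.75 - 1)/(42.75 + 3) = 0.9126
E2 = Em*(1+xi*eta*Vf)/(1-eta*Vf) = 25.68 GPa

25.68 GPa


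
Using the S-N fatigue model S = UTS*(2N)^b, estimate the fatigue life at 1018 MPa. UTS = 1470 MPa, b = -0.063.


N = 0.5 * (S/UTS)^(1/b) = 0.5 * (1018/1470)^(1/-0.063) = 170.5376 cycles

170.5376 cycles


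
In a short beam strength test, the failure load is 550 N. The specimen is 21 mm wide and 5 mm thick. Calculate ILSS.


ILSS = 3F/(4bh) = 3*550/(4*21*5) = 3.93 MPa

3.93 MPa


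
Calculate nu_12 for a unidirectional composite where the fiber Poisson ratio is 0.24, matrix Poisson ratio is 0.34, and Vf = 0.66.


nu_12 = nu_f*Vf + nu_m*(1-Vf) = 0.24*0.66 + 0.34*0.34 = 0.274

0.274


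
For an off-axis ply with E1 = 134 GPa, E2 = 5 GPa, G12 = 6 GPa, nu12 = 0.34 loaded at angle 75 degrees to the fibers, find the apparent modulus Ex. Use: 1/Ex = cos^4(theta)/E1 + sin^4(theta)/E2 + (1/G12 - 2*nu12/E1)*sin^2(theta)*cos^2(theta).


cos^4(75) = 0.004487, sin^4(75) = 0.870513, sin^2(75)*cos^2(75) = 0.0625
1/G12 - 2*nu12/E1 = 1/6 - 2*0.34/134 = 0.161592 GPa^-1
1/Ex = 0.004487/134 + 0.870513/5 + 0.161592*0.0625 = 0.1842355 GPa^-1
Ex = 5.43 GPa

5.43 GPa


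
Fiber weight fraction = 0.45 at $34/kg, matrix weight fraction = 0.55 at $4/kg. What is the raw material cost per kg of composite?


Cost = cost_f*Wf + cost_m*Wm = 34*0.45 + 4*0.55 = $17.5/kg

$17.5/kg


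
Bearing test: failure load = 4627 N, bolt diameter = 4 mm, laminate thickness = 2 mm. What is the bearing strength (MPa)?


sigma_br = F/(d*h) = 4627/(4*2) = 578.4 MPa

578.4 MPa


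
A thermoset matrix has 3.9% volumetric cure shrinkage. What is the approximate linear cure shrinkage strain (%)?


Linear shrinkage ≈ vol_shrink/3 = 3.9/3 = 1.3%

1.3%


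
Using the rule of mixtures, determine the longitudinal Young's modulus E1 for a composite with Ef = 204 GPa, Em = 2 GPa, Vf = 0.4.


E1 = Ef*Vf + Em*(1-Vf) = 204*0.4 + 2*0.6 = 82.8 GPa

82.8 GPa


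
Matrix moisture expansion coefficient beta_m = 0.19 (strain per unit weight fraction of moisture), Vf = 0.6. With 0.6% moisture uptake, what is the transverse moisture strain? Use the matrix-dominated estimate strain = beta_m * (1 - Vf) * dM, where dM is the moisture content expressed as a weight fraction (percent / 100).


dM = 0.6/100 = 0.006
strain = beta_m * (1-Vf) * dM = 0.19 * 0.4 * 0.006 = 0.000456

0.000456


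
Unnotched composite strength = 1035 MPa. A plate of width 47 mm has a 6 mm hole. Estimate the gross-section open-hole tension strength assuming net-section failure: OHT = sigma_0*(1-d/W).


OHT = sigma_0*(1-d/W) = 1035*(1-6/47) = 902.9 MPa

902.9 MPa


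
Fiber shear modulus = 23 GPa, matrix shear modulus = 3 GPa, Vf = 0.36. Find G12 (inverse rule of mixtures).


1/G12 = Vf/Gf + (1-Vf)/Gm = 0.36/23 + 0.64/3
G12 = 4.37 GPa

4.37 GPa


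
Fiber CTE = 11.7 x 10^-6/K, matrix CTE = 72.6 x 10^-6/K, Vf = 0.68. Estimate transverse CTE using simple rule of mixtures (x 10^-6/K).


alpha_2 = alpha_f*Vf + alpha_m*(1-Vf) = 11.7*0.68 + 72.6*0.32 = 31.2 x 10^-6/K

31.2 x 10^-6/K


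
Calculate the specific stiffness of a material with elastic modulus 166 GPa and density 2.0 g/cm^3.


Specific stiffness = E/rho = 166/2.0 = 83.0 GPa/(g/cm^3)

83.0 GPa/(g/cm^3)


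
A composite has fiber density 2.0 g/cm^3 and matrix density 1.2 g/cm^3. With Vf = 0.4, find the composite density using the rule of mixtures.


rho_c = rho_f*Vf + rho_m*(1-Vf) = 2.0*0.4 + 1.2*0.6 = 1.52 g/cm^3

1.52 g/cm^3


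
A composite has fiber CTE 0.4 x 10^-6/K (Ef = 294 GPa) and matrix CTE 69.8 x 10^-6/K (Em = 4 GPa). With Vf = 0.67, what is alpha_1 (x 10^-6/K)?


E1 = Ef*Vf + Em*(1-Vf) = 198.3
alpha_1 = (alpha_f*Ef*Vf + alpha_m*Em*(1-Vf))/E1 = 0.86 x 10^-6/K

0.86 x 10^-6/K


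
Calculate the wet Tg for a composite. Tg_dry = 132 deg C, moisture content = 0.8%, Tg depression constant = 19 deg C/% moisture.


Tg_wet = Tg_dry - k*moisture = 132 - 19*0.8 = 116.8 deg C

116.8 deg C


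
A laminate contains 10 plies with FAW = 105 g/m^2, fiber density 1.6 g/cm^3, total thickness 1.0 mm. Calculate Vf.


Vf = n * FAW / (rho_f * h * 1000) = 10 * 105 / (1.6 * 1.0 * 1000) = 0.6563

0.6563


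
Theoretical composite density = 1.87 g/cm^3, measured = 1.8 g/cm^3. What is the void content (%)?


Void% = (rho_theo - rho_actual)/rho_theo * 100 = (1.87 - 1.8)/1.87 * 100 = 3.74%

3.74%


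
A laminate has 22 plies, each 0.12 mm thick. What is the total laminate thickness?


h = n * t_ply = 22 * 0.12 = 2.64 mm

2.64 mm


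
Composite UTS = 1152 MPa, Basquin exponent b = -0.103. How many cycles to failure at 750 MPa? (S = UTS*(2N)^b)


N = 0.5 * (S/UTS)^(1/b) = 0.5 * (750/1152)^(1/-0.103) = 32.2547 cycles

32.2547 cycles


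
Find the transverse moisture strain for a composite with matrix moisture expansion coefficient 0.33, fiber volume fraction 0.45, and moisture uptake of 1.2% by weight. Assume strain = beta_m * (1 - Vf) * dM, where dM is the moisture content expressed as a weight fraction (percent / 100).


dM = 1.2/100 = 0.012
strain = beta_m * (1-Vf) * dM = 0.33 * 0.55 * 0.012 = 0.002178

0.002178


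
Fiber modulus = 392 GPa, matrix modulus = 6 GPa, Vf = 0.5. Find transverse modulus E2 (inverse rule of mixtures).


1/E2 = Vf/Ef + (1-Vf)/Em = 0.5/392 + 0.5/6
E2 = 11.82 GPa

11.82 GPa


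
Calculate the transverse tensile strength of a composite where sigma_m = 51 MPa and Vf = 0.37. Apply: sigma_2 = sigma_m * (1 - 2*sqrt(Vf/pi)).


factor = 1 - 2*sqrt(0.37/pi) = 0.3136
sigma_2 = 51 * 0.3136 = 16.0 MPa

16.0 MPa


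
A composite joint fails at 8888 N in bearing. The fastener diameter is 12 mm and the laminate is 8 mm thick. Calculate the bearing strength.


sigma_br = F/(d*h) = 8888/(12*8) = 92.6 MPa

92.6 MPa


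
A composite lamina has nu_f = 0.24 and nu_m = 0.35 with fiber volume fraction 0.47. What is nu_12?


nu_12 = nu_f*Vf + nu_m*(1-Vf) = 0.24*0.47 + 0.35*0.53 = 0.2983

0.2983


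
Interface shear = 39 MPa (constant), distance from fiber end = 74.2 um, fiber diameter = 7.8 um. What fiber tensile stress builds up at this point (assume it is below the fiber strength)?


Force balance: sigma_f * (pi*d^2/4) = tau * (pi*d) * x  ->  sigma_f = 4 * tau * x / d
sigma_f = 4 * 39 * 74.2 / 7.8 = 1484.0 MPa

1484.0 MPa


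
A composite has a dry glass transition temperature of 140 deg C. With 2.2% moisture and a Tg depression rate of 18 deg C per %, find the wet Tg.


Tg_wet = Tg_dry - k*moisture = 140 - 18*2.2 = 100.4 deg C

100.4 deg C


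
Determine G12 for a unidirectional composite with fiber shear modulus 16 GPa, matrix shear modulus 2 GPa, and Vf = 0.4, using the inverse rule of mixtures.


1/G12 = Vf/Gf + (1-Vf)/Gm = 0.4/16 + 0.6/2
G12 = 3.08 GPa

3.08 GPa


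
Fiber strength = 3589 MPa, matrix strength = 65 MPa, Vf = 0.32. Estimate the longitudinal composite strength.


sigma_1 = sigma_f*Vf + sigma_m*(1-Vf) = 3589*0.32 + 65*0.68 = 1192.7 MPa

1192.7 MPa


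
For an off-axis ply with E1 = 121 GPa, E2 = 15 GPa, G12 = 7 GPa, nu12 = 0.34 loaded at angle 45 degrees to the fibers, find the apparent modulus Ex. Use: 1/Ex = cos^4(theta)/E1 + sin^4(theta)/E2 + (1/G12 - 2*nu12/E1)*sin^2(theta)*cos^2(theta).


cos^4(45) = 0.25, sin^4(45) = 0.25, sin^2(45)*cos^2(45) = 0.25
1/G12 - 2*nu12/E1 = 1/7 - 2*0.34/121 = 0.137237 GPa^-1
1/Ex = 0.25/121 + 0.25/15 + 0.137237*0.25 = 0.0530421 GPa^-1
Ex = 18.85 GPa

18.85 GPa


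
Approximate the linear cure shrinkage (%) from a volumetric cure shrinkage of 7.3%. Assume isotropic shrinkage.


Linear shrinkage ≈ vol_shrink/3 = 7.3/3 = 2.433%

2.433%


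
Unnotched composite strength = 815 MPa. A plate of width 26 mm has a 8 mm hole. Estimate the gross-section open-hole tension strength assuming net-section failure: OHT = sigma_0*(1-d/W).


OHT = sigma_0*(1-d/W) = 815*(1-8/26) = 564.2 MPa

564.2 MPa


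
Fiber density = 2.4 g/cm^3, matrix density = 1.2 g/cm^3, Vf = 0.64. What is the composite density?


rho_c = rho_f*Vf + rho_m*(1-Vf) = 2.4*0.64 + 1.2*0.36 = 1.968 g/cm^3

1.968 g/cm^3


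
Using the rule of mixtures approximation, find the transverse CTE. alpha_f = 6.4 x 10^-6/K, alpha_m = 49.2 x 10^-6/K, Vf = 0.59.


alpha_2 = alpha_f*Vf + alpha_m*(1-Vf) = 6.4*0.59 + 49.2*0.41 = 23.9 x 10^-6/K

23.9 x 10^-6/K


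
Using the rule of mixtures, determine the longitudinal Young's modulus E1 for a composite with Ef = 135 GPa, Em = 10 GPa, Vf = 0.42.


E1 = Ef*Vf + Em*(1-Vf) = 135*0.42 + 10*0.58 = 62.5 GPa

62.5 GPa


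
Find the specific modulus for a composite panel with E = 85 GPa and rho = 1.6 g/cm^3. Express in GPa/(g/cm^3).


Specific stiffness = E/rho = 85/1.6 = 53.1 GPa/(g/cm^3)

53.1 GPa/(g/cm^3)


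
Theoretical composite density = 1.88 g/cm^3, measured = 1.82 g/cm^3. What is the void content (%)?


Void% = (rho_theo - rho_actual)/rho_theo * 100 = (1.88 - 1.82)/1.88 * 100 = 3.19%

3.19%


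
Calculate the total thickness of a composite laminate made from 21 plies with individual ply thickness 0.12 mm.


h = n * t_ply = 21 * 0.12 = 2.52 mm

2.52 mm


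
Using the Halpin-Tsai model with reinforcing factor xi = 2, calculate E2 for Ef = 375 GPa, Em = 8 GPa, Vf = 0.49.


eta = (Ef/Em - 1)/(Ef/Em + xi) = (46.875 - 1)/(46.875 + 2) = 0.9386
E2 = Em*(1+xi*eta*Vf)/(1-eta*Vf) = 28.44 GPa

28.44 GPa


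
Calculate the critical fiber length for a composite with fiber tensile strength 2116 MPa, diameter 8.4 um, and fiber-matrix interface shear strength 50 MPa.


Lc = sigma_f * d / (2 * tau_i) = 2116 * 8.4 / (2 * 50) = 177.7 um

177.7 um


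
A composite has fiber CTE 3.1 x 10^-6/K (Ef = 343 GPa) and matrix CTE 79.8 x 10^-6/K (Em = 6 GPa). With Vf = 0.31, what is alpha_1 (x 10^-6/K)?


E1 = Ef*Vf + Em*(1-Vf) = 110.47
alpha_1 = (alpha_f*Ef*Vf + alpha_m*Em*(1-Vf))/E1 = 5.97 x 10^-6/K

5.97 x 10^-6/K


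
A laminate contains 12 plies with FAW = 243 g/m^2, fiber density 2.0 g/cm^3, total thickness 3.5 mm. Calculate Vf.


Vf = n * FAW / (rho_f * h * 1000) = 12 * 243 / (2.0 * 3.5 * 1000) = 0.4166

0.4166


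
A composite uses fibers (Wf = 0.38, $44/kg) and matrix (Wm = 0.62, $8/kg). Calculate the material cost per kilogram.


Cost = cost_f*Wf + cost_m*Wm = 44*0.38 + 8*0.62 = $21.68/kg

$21.68/kg


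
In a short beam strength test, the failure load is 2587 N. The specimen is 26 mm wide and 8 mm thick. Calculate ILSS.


ILSS = 3F/(4bh) = 3*2587/(4*26*8) = 9.33 MPa

9.33 MPa


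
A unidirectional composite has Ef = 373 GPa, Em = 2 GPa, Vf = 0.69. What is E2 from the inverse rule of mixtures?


1/E2 = Vf/Ef + (1-Vf)/Em = 0.69/373 + 0.31/2
E2 = 6.38 GPa

6.38 GPa


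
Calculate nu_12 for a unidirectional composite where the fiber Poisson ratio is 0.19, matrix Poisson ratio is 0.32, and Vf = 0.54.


nu_12 = nu_f*Vf + nu_m*(1-Vf) = 0.19*0.54 + 0.32*0.46 = 0.2498

0.2498


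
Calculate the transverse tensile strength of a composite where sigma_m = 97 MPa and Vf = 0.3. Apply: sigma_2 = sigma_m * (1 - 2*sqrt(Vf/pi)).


factor = 1 - 2*sqrt(0.3/pi) = 0.382
sigma_2 = 97 * 0.382 = 37.05 MPa

37.05 MPa


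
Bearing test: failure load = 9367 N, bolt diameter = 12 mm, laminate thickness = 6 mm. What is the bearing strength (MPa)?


sigma_br = F/(d*h) = 9367/(12*6) = 130.1 MPa

130.1 MPa


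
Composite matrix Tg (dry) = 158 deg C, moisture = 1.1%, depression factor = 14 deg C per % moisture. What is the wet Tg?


Tg_wet = Tg_dry - k*moisture = 158 - 14*1.1 = 142.6 deg C

142.6 deg C


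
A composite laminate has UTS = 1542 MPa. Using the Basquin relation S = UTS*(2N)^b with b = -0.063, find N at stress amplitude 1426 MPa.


N = 0.5 * (S/UTS)^(1/b) = 0.5 * (1426/1542)^(1/-0.063) = 1.7302 cycles

1.7302 cycles


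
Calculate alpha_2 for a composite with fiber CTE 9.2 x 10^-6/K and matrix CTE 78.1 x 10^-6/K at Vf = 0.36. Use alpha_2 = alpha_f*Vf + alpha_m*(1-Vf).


alpha_2 = alpha_f*Vf + alpha_m*(1-Vf) = 9.2*0.36 + 78.1*0.64 = 53.3 x 10^-6/K

53.3 x 10^-6/K


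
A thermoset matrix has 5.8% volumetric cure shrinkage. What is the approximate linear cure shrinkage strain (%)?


Linear shrinkage ≈ vol_shrink/3 = 5.8/3 = 1.933%

1.933%


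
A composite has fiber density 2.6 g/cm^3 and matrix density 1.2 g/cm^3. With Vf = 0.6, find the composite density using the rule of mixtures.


rho_c = rho_f*Vf + rho_m*(1-Vf) = 2.6*0.6 + 1.2*0.4 = 2.04 g/cm^3

2.04 g/cm^3


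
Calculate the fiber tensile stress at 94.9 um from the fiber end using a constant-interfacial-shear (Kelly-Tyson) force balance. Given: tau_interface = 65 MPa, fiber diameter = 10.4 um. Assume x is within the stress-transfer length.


Force balance: sigma_f * (pi*d^2/4) = tau * (pi*d) * x  ->  sigma_f = 4 * tau * x / d
sigma_f = 4 * 65 * 94.9 / 10.4 = 2372.5 MPa

2372.5 MPa


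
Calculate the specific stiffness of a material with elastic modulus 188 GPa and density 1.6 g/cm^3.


Specific stiffness = E/rho = 188/1.6 = 117.5 GPa/(g/cm^3)

117.5 GPa/(g/cm^3)


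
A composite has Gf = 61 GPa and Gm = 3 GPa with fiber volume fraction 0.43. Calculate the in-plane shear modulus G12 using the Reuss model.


1/G12 = Vf/Gf + (1-Vf)/Gm = 0.43/61 + 0.57/3
G12 = 5.07 GPa

5.07 GPa


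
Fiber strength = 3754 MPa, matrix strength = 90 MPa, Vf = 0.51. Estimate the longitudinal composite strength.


sigma_1 = sigma_f*Vf + sigma_m*(1-Vf) = 3754*0.51 + 90*0.49 = 1958.6 MPa

1958.6 MPa


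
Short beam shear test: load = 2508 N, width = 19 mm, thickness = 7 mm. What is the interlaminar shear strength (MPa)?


ILSS = 3F/(4bh) = 3*2508/(4*19*7) = 14.14 MPa

14.14 MPa


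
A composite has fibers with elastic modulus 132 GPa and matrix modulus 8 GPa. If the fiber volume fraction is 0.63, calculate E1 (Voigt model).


E1 = Ef*Vf + Em*(1-Vf) = 132*0.63 + 8*0.37 = 86.12 GPa

86.12 GPa


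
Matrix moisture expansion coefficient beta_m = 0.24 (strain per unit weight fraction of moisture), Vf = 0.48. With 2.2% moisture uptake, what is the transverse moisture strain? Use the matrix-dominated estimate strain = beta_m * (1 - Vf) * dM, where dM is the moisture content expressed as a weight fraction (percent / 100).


dM = 2.2/100 = 0.022
strain = beta_m * (1-Vf) * dM = 0.24 * 0.52 * 0.022 = 0.0027456

0.0027456


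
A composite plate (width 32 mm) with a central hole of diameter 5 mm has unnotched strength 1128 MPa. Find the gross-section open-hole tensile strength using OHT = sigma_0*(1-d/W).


OHT = sigma_0*(1-d/W) = 1128*(1-5/32) = 951.8 MPa

951.8 MPa


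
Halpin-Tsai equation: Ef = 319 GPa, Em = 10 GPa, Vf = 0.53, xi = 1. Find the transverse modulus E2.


eta = (Ef/Em - 1)/(Ef/Em + xi) = (31.9 - 1)/(31.9 + 1) = 0.9392
E2 = Em*(1+xi*eta*Vf)/(1-eta*Vf) = 29.82 GPa

29.82 GPa


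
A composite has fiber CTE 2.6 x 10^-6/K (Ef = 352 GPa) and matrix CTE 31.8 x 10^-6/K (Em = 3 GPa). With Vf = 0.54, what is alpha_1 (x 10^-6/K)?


E1 = Ef*Vf + Em*(1-Vf) = 191.46
alpha_1 = (alpha_f*Ef*Vf + alpha_m*Em*(1-Vf))/E1 = 2.81 x 10^-6/K

2.81 x 10^-6/K


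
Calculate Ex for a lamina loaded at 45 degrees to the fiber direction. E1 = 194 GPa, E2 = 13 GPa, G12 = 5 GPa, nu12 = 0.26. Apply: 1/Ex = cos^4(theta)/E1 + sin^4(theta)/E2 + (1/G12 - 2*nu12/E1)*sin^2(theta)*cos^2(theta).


cos^4(45) = 0.25, sin^4(45) = 0.25, sin^2(45)*cos^2(45) = 0.25
1/G12 - 2*nu12/E1 = 1/5 - 2*0.26/194 = 0.19732 GPa^-1
1/Ex = 0.25/194 + 0.25/13 + 0.19732*0.25 = 0.0698493 GPa^-1
Ex = 14.32 GPa

14.32 GPa


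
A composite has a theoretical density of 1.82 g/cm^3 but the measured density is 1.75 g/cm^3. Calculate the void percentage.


Void% = (rho_theo - rho_actual)/rho_theo * 100 = (1.82 - 1.75)/1.82 * 100 = 3.85%

3.85%


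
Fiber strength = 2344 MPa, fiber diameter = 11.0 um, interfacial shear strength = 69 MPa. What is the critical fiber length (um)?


Lc = sigma_f * d / (2 * tau_i) = 2344 * 11.0 / (2 * 69) = 186.8 um

186.8 um


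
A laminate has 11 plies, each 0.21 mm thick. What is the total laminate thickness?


h = n * t_ply = 11 * 0.21 = 2.31 mm

2.31 mm


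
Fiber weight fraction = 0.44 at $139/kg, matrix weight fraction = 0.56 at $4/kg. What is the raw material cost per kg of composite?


Cost = cost_f*Wf + cost_m*Wm = 139*0.44 + 4*0.56 = $63.4/kg

$63.4/kg


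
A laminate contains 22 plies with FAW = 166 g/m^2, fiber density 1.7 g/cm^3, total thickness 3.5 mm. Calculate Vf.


Vf = n * FAW / (rho_f * h * 1000) = 22 * 166 / (1.7 * 3.5 * 1000) = 0.6138

0.6138


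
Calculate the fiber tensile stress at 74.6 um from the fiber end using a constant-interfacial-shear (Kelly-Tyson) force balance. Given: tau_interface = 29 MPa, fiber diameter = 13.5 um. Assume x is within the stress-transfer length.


Force balance: sigma_f * (pi*d^2/4) = tau * (pi*d) * x  ->  sigma_f = 4 * tau * x / d
sigma_f = 4 * 29 * 74.6 / 13.5 = 641.0 MPa

641.0 MPa


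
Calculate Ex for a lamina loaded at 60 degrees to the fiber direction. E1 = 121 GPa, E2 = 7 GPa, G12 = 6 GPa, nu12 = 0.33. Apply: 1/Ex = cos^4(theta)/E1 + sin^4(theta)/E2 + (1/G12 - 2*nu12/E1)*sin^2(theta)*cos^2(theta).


cos^4(60) = 0.0625, sin^4(60) = 0.5625, sin^2(60)*cos^2(60) = 0.1875
1/G12 - 2*nu12/E1 = 1/6 - 2*0.33/121 = 0.161212 GPa^-1
1/Ex = 0.0625/121 + 0.5625/7 + 0.161212*0.1875 = 0.1111009 GPa^-1
Ex = 9.0 GPa

9.0 GPa


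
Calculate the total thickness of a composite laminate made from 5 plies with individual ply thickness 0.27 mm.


h = n * t_ply = 5 * 0.27 = 1.35 mm

1.35 mm


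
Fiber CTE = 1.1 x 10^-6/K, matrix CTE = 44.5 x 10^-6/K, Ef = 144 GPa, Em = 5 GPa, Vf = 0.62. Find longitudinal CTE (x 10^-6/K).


E1 = Ef*Vf + Em*(1-Vf) = 91.18
alpha_1 = (alpha_f*Ef*Vf + alpha_m*Em*(1-Vf))/E1 = 2.0 x 10^-6/K

2.0 x 10^-6/K


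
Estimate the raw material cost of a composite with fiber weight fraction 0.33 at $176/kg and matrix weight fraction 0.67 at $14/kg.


Cost = cost_f*Wf + cost_m*Wm = 176*0.33 + 14*0.67 = $67.46/kg

$67.46/kg


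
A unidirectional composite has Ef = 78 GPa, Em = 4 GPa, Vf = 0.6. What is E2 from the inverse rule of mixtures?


1/E2 = Vf/Ef + (1-Vf)/Em = 0.6/78 + 0.4/4
E2 = 9.29 GPa

9.29 GPa


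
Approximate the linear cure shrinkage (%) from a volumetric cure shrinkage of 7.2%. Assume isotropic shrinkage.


Linear shrinkage ≈ vol_shrink/3 = 7.2/3 = 2.4%

2.4%


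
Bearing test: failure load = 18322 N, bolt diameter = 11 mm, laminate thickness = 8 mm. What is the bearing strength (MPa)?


sigma_br = F/(d*h) = 18322/(11*8) = 208.2 MPa

208.2 MPa


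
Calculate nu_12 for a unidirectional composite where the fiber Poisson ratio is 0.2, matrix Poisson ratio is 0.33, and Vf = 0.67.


nu_12 = nu_f*Vf + nu_m*(1-Vf) = 0.2*0.67 + 0.33*0.33 = 0.2429

0.2429


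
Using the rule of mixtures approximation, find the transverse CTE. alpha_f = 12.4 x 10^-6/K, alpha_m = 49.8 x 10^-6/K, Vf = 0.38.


alpha_2 = alpha_f*Vf + alpha_m*(1-Vf) = 12.4*0.38 + 49.8*0.62 = 35.6 x 10^-6/K

35.6 x 10^-6/K


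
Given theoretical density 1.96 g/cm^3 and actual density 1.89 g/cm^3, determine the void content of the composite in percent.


Void% = (rho_theo - rho_actual)/rho_theo * 100 = (1.96 - 1.89)/1.96 * 100 = 3.57%

3.57%


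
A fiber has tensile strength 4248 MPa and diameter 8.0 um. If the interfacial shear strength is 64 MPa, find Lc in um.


Lc = sigma_f * d / (2 * tau_i) = 4248 * 8.0 / (2 * 64) = 265.5 um

265.5 um


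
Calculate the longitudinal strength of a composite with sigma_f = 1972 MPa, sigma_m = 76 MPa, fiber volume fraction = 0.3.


sigma_1 = sigma_f*Vf + sigma_m*(1-Vf) = 1972*0.3 + 76*0.7 = 644.8 MPa

644.8 MPa


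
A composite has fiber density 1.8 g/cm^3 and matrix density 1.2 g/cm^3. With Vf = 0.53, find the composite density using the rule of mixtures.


rho_c = rho_f*Vf + rho_m*(1-Vf) = 1.8*0.53 + 1.2*0.47 = 1.518 g/cm^3

1.518 g/cm^3


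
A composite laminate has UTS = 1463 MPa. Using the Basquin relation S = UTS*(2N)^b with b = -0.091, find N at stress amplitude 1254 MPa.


N = 0.5 * (S/UTS)^(1/b) = 0.5 * (1254/1463)^(1/-0.091) = 2.7205 cycles

2.7205 cycles


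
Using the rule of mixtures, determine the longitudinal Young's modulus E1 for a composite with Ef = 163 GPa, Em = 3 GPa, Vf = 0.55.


E1 = Ef*Vf + Em*(1-Vf) = 163*0.55 + 3*0.45 = 91.0 GPa

91.0 GPa


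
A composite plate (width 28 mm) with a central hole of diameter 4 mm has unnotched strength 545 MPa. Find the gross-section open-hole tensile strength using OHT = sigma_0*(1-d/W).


OHT = sigma_0*(1-d/W) = 545*(1-4/28) = 467.1 MPa

467.1 MPa


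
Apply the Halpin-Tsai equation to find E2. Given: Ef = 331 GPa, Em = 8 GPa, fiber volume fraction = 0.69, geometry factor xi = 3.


eta = (Ef/Em - 1)/(Ef/Em + xi) = (41.375 - 1)/(41.375 + 3) = 0.9099
E2 = Em*(1+xi*eta*Vf)/(1-eta*Vf) = 61.98 GPa

61.98 GPa


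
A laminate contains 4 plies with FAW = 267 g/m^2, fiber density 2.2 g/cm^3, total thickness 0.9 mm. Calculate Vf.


Vf = n * FAW / (rho_f * h * 1000) = 4 * 267 / (2.2 * 0.9 * 1000) = 0.5394

0.5394


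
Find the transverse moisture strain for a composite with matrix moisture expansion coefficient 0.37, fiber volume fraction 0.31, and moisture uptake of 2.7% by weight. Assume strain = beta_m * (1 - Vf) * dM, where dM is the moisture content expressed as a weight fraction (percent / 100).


dM = 2.7/100 = 0.027
strain = beta_m * (1-Vf) * dM = 0.37 * 0.69 * 0.027 = 0.0068931

0.0068931


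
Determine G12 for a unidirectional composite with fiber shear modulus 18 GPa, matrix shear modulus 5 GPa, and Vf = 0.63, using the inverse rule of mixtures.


1/G12 = Vf/Gf + (1-Vf)/Gm = 0.63/18 + 0.37/5
G12 = 9.17 GPa

9.17 GPa


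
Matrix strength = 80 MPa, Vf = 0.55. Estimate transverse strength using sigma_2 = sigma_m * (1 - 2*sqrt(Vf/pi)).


factor = 1 - 2*sqrt(0.55/pi) = 0.1632
sigma_2 = 80 * 0.1632 = 13.05 MPa

13.05 MPa


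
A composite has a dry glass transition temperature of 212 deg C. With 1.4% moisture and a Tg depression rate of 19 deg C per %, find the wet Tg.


Tg_wet = Tg_dry - k*moisture = 212 - 19*1.4 = 185.4 deg C

185.4 deg C


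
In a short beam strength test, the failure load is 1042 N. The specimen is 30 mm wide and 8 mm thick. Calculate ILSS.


ILSS = 3F/(4bh) = 3*1042/(4*30*8) = 3.26 MPa

3.26 MPa


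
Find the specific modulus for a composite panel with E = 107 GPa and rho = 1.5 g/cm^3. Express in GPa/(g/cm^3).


Specific stiffness = E/rho = 107/1.5 = 71.3 GPa/(g/cm^3)

71.3 GPa/(g/cm^3)


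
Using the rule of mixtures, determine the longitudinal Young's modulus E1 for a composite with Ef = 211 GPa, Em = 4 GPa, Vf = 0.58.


E1 = Ef*Vf + Em*(1-Vf) = 211*0.58 + 4*0.42 = 124.06 GPa

124.06 GPa


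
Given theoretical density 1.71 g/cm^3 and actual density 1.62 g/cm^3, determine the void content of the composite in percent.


Void% = (rho_theo - rho_actual)/rho_theo * 100 = (1.71 - 1.62)/1.71 * 100 = 5.26%

5.26%


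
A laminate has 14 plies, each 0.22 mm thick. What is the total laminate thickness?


h = n * t_ply = 14 * 0.22 = 3.08 mm

3.08 mm


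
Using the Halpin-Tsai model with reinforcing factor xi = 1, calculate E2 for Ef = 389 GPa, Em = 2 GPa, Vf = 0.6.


eta = (Ef/Em - 1)/(Ef/Em + xi) = (194.5 - 1)/(194.5 + 1) = 0.9898
E2 = Em*(1+xi*eta*Vf)/(1-eta*Vf) = 7.85 GPa

7.85 GPa


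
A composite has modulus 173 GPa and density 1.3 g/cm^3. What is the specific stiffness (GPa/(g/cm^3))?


Specific stiffness = E/rho = 173/1.3 = 133.1 GPa/(g/cm^3)

133.1 GPa/(g/cm^3)


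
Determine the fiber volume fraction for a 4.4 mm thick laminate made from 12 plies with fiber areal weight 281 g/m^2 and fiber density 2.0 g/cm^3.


Vf = n * FAW / (rho_f * h * 1000) = 12 * 281 / (2.0 * 4.4 * 1000) = 0.3832

0.3832


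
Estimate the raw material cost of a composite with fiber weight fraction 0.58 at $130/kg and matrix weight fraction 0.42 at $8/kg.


Cost = cost_f*Wf + cost_m*Wm = 130*0.58 + 8*0.42 = $78.76/kg

$78.76/kg


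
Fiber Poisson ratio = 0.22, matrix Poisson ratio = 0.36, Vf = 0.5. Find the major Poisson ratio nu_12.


nu_12 = nu_f*Vf + nu_m*(1-Vf) = 0.22*0.5 + 0.36*0.5 = 0.29

0.29


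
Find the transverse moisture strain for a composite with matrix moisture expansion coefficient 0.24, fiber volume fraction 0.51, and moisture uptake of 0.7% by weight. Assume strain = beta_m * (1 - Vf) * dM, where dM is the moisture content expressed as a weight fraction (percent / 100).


dM = 0.7/100 = 0.007
strain = beta_m * (1-Vf) * dM = 0.24 * 0.49 * 0.007 = 0.0008232

0.0008232


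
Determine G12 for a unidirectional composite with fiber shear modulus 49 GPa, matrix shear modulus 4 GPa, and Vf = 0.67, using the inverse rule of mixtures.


1/G12 = Vf/Gf + (1-Vf)/Gm = 0.67/49 + 0.33/4
G12 = 10.4 GPa

10.4 GPa


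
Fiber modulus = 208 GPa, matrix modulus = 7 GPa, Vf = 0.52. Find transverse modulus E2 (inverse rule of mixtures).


1/E2 = Vf/Ef + (1-Vf)/Em = 0.52/208 + 0.48/7
E2 = 14.07 GPa

14.07 GPa


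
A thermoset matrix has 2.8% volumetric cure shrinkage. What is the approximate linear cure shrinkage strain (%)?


Linear shrinkage ≈ vol_shrink/3 = 2.8/3 = 0.933%

0.933%


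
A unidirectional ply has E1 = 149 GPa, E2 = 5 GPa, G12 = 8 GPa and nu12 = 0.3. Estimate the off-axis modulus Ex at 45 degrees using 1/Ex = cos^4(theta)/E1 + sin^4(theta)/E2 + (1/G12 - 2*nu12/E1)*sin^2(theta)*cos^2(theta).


cos^4(45) = 0.25, sin^4(45) = 0.25, sin^2(45)*cos^2(45) = 0.25
1/G12 - 2*nu12/E1 = 1/8 - 2*0.3/149 = 0.120973 GPa^-1
1/Ex = 0.25/149 + 0.25/5 + 0.120973*0.25 = 0.0819211 GPa^-1
Ex = 12.21 GPa

12.21 GPa


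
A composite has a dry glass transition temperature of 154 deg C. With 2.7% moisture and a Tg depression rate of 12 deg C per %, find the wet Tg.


Tg_wet = Tg_dry - k*moisture = 154 - 12*2.7 = 121.6 deg C

121.6 deg C


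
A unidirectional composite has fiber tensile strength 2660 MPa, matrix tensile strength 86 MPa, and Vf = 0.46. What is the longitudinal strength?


sigma_1 = sigma_f*Vf + sigma_m*(1-Vf) = 2660*0.46 + 86*0.54 = 1270.0 MPa

1270.0 MPa


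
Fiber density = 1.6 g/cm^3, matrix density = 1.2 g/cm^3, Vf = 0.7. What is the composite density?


rho_c = rho_f*Vf + rho_m*(1-Vf) = 1.6*0.7 + 1.2*0.3 = 1.48 g/cm^3

1.48 g/cm^3


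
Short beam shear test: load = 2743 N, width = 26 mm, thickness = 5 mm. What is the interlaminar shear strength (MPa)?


ILSS = 3F/(4bh) = 3*2743/(4*26*5) = 15.83 MPa

15.83 MPa


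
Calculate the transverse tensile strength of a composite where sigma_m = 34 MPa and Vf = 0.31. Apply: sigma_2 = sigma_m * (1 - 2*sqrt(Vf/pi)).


factor = 1 - 2*sqrt(0.31/pi) = 0.3717
sigma_2 = 34 * 0.3717 = 12.64 MPa

12.64 MPa


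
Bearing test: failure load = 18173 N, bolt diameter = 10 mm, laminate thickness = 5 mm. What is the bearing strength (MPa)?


sigma_br = F/(d*h) = 18173/(10*5) = 363.5 MPa

363.5 MPa


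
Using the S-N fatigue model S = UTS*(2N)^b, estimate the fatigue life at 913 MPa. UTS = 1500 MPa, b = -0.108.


N = 0.5 * (S/UTS)^(1/b) = 0.5 * (913/1500)^(1/-0.108) = 49.5971 cycles

49.5971 cycles


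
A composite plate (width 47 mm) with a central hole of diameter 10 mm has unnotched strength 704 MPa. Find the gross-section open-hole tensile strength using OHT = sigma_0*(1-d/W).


OHT = sigma_0*(1-d/W) = 704*(1-10/47) = 554.2 MPa

554.2 MPa


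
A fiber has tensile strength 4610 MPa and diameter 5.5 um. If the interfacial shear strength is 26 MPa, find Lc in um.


Lc = sigma_f * d / (2 * tau_i) = 4610 * 5.5 / (2 * 26) = 487.6 um

487.6 um


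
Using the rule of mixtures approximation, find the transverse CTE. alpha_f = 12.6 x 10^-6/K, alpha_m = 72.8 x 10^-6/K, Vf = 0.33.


alpha_2 = alpha_f*Vf + alpha_m*(1-Vf) = 12.6*0.33 + 72.8*0.67 = 52.9 x 10^-6/K

52.9 x 10^-6/K


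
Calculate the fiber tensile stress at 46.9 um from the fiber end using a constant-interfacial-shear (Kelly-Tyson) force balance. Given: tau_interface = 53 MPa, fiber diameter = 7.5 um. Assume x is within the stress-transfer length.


Force balance: sigma_f * (pi*d^2/4) = tau * (pi*d) * x  ->  sigma_f = 4 * tau * x / d
sigma_f = 4 * 53 * 46.9 / 7.5 = 1325.7 MPa

1325.7 MPa


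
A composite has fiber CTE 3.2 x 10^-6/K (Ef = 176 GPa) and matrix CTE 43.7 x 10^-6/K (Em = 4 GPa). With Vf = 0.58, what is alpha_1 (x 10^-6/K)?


E1 = Ef*Vf + Em*(1-Vf) = 103.76
alpha_1 = (alpha_f*Ef*Vf + alpha_m*Em*(1-Vf))/E1 = 3.86 x 10^-6/K

3.86 x 10^-6/K


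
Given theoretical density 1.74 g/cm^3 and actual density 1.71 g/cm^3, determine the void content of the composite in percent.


Void% = (rho_theo - rho_actual)/rho_theo * 100 = (1.74 - 1.71)/1.74 * 100 = 1.72%

1.72%


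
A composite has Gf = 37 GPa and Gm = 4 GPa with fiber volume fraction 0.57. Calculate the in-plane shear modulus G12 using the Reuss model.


1/G12 = Vf/Gf + (1-Vf)/Gm = 0.57/37 + 0.43/4
G12 = 8.14 GPa

8.14 GPa


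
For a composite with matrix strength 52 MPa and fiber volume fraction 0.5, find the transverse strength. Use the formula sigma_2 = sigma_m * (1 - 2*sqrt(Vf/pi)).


factor = 1 - 2*sqrt(0.5/pi) = 0.2021
sigma_2 = 52 * 0.2021 = 10.51 MPa

10.51 MPa


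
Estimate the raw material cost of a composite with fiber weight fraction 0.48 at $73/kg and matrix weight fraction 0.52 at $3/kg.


Cost = cost_f*Wf + cost_m*Wm = 73*0.48 + 3*0.52 = $36.6/kg

$36.6/kg


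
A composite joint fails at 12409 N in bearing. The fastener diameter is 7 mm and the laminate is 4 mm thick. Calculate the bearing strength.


sigma_br = F/(d*h) = 12409/(7*4) = 443.2 MPa

443.2 MPa


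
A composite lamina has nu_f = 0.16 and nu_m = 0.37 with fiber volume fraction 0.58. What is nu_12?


nu_12 = nu_f*Vf + nu_m*(1-Vf) = 0.16*0.58 + 0.37*0.42 = 0.2482

0.2482


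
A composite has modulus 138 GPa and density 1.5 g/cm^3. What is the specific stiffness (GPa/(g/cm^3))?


Specific stiffness = E/rho = 138/1.5 = 92.0 GPa/(g/cm^3)

92.0 GPa/(g/cm^3)


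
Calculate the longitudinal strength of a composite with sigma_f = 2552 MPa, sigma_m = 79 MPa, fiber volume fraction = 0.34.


sigma_1 = sigma_f*Vf + sigma_m*(1-Vf) = 2552*0.34 + 79*0.66 = 919.8 MPa

919.8 MPa


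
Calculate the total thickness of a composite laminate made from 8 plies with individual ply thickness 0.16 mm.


h = n * t_ply = 8 * 0.16 = 1.28 mm

1.28 mm


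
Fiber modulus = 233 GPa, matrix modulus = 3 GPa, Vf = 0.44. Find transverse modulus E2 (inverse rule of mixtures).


1/E2 = Vf/Ef + (1-Vf)/Em = 0.44/233 + 0.56/3
E2 = 5.3 GPa

5.3 GPa


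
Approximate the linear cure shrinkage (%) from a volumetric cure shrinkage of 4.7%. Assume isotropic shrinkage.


Linear shrinkage ≈ vol_shrink/3 = 4.7/3 = 1.567%

1.567%
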